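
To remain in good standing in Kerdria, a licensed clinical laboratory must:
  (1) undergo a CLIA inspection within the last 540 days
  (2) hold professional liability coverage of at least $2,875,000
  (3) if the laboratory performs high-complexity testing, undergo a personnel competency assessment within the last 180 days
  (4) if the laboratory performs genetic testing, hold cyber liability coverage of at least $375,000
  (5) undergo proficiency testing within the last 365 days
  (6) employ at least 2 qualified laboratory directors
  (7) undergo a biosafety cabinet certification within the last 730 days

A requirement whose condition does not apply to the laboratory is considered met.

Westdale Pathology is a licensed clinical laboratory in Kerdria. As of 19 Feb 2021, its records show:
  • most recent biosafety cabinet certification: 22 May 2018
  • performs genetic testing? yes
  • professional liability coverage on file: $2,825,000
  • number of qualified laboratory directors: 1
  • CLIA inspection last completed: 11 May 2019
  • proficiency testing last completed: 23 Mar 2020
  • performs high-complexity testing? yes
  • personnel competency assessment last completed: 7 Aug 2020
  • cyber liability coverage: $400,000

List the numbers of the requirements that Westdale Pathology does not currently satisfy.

1, 2, 3, 6, 7

1. CLIA inspection 650 days ago vs limit 540 → not met
2. professional liability coverage $2,825,000 < $2,875,000 → not met
3. condition 'performs high-complexity testing' holds; personnel competency assessment 196 days ago vs limit 180 → not met
4. condition 'performs genetic testing' holds; cyber liability coverage $400,000 ≥ $375,000 → met
5. proficiency testing 333 days ago vs limit 365 → met
6. qualified laboratory directors 1 < 2 → not met
7. biosafety cabinet certification 1004 days ago vs limit 730 → not met
Not met: 1, 2, 3, 6, 7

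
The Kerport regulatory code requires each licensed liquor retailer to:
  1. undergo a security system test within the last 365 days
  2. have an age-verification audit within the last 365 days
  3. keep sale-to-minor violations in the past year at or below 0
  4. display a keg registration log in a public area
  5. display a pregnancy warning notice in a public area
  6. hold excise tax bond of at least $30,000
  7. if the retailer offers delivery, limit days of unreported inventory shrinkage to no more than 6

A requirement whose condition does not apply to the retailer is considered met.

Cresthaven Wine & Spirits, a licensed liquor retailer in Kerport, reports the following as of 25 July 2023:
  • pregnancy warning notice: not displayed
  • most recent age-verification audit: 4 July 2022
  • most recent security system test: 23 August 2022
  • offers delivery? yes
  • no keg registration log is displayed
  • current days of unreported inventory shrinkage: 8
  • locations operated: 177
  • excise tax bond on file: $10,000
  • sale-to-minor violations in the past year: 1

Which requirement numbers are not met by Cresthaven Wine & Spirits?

2, 3, 4, 5, 6, 7

1. security system test 336 days ago vs limit 365 → met
2. age-verification audit 386 days ago vs limit 365 → not met
3. sale-to-minor violations in the past year 1 > 0 → not met
4. keg registration log absent → not met
5. pregnancy warning notice absent → not met
6. excise tax bond $10,000 < $30,000 → not met
7. condition 'offers delivery' holds; days of unreported inventory shrinkage 8 > 6 → not met
Not met: 2, 3, 4, 5, 6, 7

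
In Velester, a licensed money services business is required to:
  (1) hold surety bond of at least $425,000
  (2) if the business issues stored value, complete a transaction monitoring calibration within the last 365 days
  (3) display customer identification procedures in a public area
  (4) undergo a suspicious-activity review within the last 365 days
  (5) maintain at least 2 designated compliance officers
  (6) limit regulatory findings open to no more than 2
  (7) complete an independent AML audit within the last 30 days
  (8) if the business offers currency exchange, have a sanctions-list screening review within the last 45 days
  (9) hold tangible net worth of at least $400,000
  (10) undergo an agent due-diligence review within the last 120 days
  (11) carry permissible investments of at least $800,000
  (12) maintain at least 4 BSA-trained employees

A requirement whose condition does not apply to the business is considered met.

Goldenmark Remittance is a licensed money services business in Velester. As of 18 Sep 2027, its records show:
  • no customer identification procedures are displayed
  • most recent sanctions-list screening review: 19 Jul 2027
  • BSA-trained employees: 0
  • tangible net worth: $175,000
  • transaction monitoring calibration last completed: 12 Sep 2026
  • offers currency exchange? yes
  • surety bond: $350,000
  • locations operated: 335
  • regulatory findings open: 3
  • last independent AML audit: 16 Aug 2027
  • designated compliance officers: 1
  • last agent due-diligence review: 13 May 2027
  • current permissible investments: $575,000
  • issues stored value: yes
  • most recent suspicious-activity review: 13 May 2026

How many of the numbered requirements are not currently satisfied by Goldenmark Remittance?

12

1. surety bond $350,000 < $425,000 → not met
2. condition 'issues stored value' holds; transaction monitoring calibration 371 days ago vs limit 365 → not met
3. customer identification procedures absent → not met
4. suspicious-activity review 493 days ago vs limit 365 → not met
5. designated compliance officers 1 < 2 → not met
6. regulatory findings open 3 > 2 → not met
7. independent AML audit 33 days ago vs limit 30 → not met
8. condition 'offers currency exchange' holds; sanctions-list screening review 61 days ago vs limit 45 → not met
9. tangible net worth $175,000 < $400,000 → not met
10. agent due-diligence review 128 days ago vs limit 120 → not met
11. permissible investments $575,000 < $800,000 → not met
12. BSA-trained employees 0 < 4 → not met
Not met: 12 of 12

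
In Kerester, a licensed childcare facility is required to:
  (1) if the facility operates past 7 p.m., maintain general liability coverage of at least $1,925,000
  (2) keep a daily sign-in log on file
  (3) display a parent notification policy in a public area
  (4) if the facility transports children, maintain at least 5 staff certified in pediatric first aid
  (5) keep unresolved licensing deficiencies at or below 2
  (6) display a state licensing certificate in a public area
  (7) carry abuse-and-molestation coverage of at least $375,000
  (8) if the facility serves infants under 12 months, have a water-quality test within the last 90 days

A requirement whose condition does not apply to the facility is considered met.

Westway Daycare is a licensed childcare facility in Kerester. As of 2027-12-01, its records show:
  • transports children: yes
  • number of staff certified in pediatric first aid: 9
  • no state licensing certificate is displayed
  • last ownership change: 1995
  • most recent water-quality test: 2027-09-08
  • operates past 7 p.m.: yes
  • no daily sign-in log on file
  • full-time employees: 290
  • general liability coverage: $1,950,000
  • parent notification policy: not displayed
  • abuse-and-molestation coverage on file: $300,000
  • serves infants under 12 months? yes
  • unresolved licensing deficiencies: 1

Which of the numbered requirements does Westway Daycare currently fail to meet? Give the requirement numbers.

2, 3, 6, 7

1. condition 'operates past 7 p.m.' holds; general liability coverage $1,950,000 ≥ $1,925,000 → met
2. daily sign-in log absent → not met
3. parent notification policy absent → not met
4. condition 'transports children' holds; staff certified in pediatric first aid 9 ≥ 5 → met
5. unresolved licensing deficiencies 1 ≤ 2 → met
6. state licensing certificate absent → not met
7. abuse-and-molestation coverage $300,000 < $375,000 → not met
8. condition 'serves infants under 12 months' holds; water-quality test 84 days ago vs limit 90 → met
Not met: 2, 3, 6, 7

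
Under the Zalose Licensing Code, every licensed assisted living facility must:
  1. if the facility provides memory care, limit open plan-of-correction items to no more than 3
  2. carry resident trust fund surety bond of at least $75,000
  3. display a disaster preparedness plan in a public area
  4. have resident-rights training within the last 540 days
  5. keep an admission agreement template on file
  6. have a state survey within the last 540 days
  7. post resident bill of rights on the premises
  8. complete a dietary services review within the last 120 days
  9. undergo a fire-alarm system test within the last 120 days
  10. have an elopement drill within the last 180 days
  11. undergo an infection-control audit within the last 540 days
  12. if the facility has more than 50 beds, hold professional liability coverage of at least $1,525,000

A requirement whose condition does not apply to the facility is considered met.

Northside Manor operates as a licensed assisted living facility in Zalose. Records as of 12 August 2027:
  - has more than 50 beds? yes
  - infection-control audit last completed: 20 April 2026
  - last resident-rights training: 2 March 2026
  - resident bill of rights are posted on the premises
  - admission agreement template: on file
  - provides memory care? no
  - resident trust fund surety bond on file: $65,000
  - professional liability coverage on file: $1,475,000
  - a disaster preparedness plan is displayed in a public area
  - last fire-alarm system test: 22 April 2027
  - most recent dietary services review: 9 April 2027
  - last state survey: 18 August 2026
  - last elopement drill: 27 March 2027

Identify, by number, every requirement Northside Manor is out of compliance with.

2, 8, 12

1. condition 'provides memory care' does not hold → requirement n/a → met
2. resident trust fund surety bond $65,000 < $75,000 → not met
3. disaster preparedness plan present → met
4. resident-rights training 528 days ago vs limit 540 → met
5. admission agreement template present → met
6. state survey 359 days ago vs limit 540 → met
7. resident bill of rights present → met
8. dietary services review 125 days ago vs limit 120 → not met
9. fire-alarm system test 112 days ago vs limit 120 → met
10. elopement drill 138 days ago vs limit 180 → met
11. infection-control audit 479 days ago vs limit 540 → met
12. condition 'has more than 50 beds' holds; professional liability coverage $1,475,000 < $1,525,000 → not met
Not met: 2, 8, 12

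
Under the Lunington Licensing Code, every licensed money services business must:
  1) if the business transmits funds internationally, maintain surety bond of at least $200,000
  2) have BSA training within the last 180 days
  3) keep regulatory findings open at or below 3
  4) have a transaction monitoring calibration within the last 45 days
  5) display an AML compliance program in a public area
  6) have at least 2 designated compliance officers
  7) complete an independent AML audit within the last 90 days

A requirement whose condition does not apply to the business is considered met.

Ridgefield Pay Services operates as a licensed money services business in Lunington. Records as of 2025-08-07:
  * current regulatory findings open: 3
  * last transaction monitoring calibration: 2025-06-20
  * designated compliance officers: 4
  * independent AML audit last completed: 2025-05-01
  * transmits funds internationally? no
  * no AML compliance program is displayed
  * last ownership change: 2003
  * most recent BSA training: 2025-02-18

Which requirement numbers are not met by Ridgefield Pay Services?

4, 5, 7

1. condition 'transmits funds internationally' does not hold → requirement n/a → met
2. BSA training 170 days ago vs limit 180 → met
3. regulatory findings open 3 ≤ 3 → met
4. transaction monitoring calibration 48 days ago vs limit 45 → not met
5. AML compliance program absent → not met
6. designated compliance officers 4 ≥ 2 → met
7. independent AML audit 98 days ago vs limit 90 → not met
Not met: 4, 5, 7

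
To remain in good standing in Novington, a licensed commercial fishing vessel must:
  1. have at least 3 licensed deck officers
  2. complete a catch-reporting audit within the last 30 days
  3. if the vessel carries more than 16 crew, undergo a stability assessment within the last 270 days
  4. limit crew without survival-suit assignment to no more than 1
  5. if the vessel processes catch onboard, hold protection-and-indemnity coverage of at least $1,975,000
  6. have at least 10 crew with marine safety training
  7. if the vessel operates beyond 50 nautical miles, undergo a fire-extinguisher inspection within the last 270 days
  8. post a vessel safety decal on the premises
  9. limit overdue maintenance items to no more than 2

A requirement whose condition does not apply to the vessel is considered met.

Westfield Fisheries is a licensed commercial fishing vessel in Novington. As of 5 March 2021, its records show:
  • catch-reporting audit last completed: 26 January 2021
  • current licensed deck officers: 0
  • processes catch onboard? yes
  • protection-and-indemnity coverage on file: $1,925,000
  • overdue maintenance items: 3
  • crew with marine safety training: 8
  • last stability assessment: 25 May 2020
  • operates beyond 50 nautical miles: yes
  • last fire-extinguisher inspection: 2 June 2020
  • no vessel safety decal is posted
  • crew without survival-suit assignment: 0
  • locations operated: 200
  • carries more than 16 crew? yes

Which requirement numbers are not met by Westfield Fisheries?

1, 2, 3, 5, 6, 7, 8, 9

1. licensed deck officers 0 < 3 → not met
2. catch-reporting audit 38 days ago vs limit 30 → not met
3. condition 'carries more than 16 crew' holds; stability assessment 284 days ago vs limit 270 → not met
4. crew without survival-suit assignment 0 ≤ 1 → met
5. condition 'processes catch onboard' holds; protection-and-indemnity coverage $1,925,000 < $1,975,000 → not met
6. crew with marine safety training 8 < 10 → not met
7. condition 'operates beyond 50 nautical miles' holds; fire-extinguisher inspection 276 days ago vs limit 270 → not met
8. vessel safety decal absent → not met
9. overdue maintenance items 3 > 2 → not met
Not met: 1, 2, 3, 5, 6, 7, 8, 9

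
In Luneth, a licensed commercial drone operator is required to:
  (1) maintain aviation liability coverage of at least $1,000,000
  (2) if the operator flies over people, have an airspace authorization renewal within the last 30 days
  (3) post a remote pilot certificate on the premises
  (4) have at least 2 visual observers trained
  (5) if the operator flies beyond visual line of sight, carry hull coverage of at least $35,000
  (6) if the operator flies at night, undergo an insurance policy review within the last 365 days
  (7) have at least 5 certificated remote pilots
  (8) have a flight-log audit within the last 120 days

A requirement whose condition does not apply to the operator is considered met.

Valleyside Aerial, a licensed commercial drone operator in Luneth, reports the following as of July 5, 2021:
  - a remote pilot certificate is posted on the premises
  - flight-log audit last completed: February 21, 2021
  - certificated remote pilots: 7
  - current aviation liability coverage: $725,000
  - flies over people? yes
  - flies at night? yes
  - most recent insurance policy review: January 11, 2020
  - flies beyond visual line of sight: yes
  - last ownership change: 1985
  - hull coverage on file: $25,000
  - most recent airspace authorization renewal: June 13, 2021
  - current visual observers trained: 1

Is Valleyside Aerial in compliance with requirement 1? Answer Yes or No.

No

1. aviation liability coverage $725,000 < $1,000,000 → not met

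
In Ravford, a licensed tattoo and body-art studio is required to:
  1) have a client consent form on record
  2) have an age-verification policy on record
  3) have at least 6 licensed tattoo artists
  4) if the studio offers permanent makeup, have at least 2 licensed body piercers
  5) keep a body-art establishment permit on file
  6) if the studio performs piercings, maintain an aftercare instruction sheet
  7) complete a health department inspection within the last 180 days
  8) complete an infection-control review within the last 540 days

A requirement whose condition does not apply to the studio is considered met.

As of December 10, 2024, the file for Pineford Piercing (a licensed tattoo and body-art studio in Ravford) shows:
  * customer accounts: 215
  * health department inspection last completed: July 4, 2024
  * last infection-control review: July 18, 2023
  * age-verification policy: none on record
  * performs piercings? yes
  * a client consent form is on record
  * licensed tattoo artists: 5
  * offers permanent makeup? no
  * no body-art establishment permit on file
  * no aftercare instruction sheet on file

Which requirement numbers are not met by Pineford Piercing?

2, 3, 5, 6

1. client consent form present → met
2. age-verification policy absent → not met
3. licensed tattoo artists 5 < 6 → not met
4. condition 'offers permanent makeup' does not hold → requirement n/a → met
5. body-art establishment permit absent → not met
6. condition 'performs piercings' holds; aftercare instruction sheet absent → not met
7. health department inspection 159 days ago vs limit 180 → met
8. infection-control review 511 days ago vs limit 540 → met
Not met: 2, 3, 5, 6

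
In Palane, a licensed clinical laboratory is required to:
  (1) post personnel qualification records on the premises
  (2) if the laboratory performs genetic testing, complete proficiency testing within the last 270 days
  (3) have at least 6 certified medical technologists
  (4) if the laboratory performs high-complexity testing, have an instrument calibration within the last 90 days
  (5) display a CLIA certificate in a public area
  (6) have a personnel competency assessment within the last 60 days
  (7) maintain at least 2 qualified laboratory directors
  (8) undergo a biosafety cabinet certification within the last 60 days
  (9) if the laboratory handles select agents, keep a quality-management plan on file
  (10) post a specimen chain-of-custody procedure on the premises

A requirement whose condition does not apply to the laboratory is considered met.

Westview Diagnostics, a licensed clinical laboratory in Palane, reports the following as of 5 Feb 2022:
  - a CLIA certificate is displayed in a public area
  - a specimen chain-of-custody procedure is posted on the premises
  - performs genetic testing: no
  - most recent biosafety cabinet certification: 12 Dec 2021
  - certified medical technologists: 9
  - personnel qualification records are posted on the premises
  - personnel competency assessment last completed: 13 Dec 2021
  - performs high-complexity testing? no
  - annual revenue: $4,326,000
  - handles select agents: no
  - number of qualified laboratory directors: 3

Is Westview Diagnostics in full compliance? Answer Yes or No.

Yes

1. personnel qualification records present → met
2. condition 'performs genetic testing' does not hold → requirement n/a → met
3. certified medical technologists 9 ≥ 6 → met
4. condition 'performs high-complexity testing' does not hold → requirement n/a → met
5. CLIA certificate present → met
6. personnel competency assessment 54 days ago vs limit 60 → met
7. qualified laboratory directors 3 ≥ 2 → met
8. biosafety cabinet certification 55 days ago vs limit 60 → met
9. condition 'handles select agents' does not hold → requirement n/a → met
10. specimen chain-of-custody procedure present → met
All met.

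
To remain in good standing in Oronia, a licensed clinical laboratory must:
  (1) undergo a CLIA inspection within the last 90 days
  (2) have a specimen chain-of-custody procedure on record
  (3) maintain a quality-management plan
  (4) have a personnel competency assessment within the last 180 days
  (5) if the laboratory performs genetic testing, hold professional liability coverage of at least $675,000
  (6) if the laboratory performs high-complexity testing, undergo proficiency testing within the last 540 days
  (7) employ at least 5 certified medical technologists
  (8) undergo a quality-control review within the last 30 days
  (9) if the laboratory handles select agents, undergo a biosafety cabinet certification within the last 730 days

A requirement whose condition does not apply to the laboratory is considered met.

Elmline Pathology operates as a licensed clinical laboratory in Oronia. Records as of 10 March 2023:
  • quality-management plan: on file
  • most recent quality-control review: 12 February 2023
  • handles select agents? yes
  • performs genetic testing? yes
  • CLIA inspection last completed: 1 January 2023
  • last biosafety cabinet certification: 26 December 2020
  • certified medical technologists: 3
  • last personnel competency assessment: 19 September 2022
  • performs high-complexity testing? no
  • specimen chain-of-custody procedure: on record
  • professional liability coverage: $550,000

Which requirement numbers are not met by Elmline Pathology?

1. CLIA inspection 68 days ago vs limit 90 → met
2. specimen chain-of-custody procedure present → met
3. quality-management plan present → met
4. personnel competency assessment 172 days ago vs limit 180 → met
5. condition 'performs genetic testing' holds; professional liability coverage $550,000 < $675,000 → not met
6. condition 'performs high-complexity testing' does not hold → requirement n/a → met
7. certified medical technologists 3 < 5 → not met
8. quality-control review 26 days ago vs limit 30 → met
9. condition 'handles select agents' holds; biosafety cabinet certification 804 days ago vs limit 730 → not met
Not met: 5, 7, 9

5, 7, 9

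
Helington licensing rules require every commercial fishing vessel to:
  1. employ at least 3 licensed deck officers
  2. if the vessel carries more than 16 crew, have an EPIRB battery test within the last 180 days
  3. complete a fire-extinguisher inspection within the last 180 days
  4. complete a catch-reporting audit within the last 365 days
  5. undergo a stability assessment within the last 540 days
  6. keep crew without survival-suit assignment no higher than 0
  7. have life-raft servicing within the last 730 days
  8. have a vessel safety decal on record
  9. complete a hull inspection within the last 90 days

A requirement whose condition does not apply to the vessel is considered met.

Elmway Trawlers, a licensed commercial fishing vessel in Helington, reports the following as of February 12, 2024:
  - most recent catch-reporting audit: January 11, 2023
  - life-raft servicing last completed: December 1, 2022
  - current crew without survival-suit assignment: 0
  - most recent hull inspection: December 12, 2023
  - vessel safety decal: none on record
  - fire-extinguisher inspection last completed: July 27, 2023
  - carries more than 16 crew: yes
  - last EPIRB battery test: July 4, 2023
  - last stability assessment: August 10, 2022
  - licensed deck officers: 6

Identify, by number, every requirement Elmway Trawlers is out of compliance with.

1. licensed deck officers 6 ≥ 3 → met
2. condition 'carries more than 16 crew' holds; EPIRB battery test 223 days ago vs limit 180 → not met
3. fire-extinguisher inspection 200 days ago vs limit 180 → not met
4. catch-reporting audit 397 days ago vs limit 365 → not met
5. stability assessment 551 days ago vs limit 540 → not met
6. crew without survival-suit assignment 0 ≤ 0 → met
7. life-raft servicing 438 days ago vs limit 730 → met
8. vessel safety decal absent → not met
9. hull inspection 62 days ago vs limit 90 → met
Not met: 2, 3, 4, 5, 8

2, 3, 4, 5, 8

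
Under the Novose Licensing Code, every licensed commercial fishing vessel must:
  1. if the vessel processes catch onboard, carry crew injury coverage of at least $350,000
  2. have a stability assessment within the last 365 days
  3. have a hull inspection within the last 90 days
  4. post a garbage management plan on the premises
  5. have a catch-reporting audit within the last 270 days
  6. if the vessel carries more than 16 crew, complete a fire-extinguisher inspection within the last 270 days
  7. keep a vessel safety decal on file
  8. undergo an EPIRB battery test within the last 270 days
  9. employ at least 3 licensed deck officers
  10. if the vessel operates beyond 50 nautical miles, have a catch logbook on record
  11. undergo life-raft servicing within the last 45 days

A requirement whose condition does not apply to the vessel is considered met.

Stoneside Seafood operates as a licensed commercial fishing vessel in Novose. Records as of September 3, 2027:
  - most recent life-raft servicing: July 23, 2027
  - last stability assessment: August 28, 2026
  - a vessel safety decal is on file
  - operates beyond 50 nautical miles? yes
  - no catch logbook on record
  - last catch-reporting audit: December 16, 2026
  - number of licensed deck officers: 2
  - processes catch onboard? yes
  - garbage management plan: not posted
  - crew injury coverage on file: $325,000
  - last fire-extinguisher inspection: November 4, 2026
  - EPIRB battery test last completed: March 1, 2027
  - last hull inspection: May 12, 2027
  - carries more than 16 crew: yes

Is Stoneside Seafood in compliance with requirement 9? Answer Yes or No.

9. licensed deck officers 2 < 3 → not met

No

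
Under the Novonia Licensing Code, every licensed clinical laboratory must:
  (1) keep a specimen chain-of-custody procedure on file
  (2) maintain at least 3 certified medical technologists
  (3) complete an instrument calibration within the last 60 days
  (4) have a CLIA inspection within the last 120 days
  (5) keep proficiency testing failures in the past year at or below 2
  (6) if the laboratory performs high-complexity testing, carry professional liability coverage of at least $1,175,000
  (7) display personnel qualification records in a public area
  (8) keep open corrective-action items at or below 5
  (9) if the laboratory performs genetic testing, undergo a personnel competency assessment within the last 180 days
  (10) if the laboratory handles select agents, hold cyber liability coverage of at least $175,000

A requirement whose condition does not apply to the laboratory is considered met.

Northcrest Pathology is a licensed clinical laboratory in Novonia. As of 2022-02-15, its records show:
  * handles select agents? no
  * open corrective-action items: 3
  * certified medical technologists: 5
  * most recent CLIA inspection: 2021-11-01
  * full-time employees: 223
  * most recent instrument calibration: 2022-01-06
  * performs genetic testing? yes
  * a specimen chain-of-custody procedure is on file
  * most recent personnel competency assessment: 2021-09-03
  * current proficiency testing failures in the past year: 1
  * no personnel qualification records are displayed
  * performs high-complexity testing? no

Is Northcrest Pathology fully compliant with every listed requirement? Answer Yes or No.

1. specimen chain-of-custody procedure present → met
2. certified medical technologists 5 ≥ 3 → met
3. instrument calibration 40 days ago vs limit 60 → met
4. CLIA inspection 106 days ago vs limit 120 → met
5. proficiency testing failures in the past year 1 ≤ 2 → met
6. condition 'performs high-complexity testing' does not hold → requirement n/a → met
7. personnel qualification records absent → not met
8. open corrective-action items 3 ≤ 5 → met
9. condition 'performs genetic testing' holds; personnel competency assessment 165 days ago vs limit 180 → met
10. condition 'handles select agents' does not hold → requirement n/a → met
Not met: 7

No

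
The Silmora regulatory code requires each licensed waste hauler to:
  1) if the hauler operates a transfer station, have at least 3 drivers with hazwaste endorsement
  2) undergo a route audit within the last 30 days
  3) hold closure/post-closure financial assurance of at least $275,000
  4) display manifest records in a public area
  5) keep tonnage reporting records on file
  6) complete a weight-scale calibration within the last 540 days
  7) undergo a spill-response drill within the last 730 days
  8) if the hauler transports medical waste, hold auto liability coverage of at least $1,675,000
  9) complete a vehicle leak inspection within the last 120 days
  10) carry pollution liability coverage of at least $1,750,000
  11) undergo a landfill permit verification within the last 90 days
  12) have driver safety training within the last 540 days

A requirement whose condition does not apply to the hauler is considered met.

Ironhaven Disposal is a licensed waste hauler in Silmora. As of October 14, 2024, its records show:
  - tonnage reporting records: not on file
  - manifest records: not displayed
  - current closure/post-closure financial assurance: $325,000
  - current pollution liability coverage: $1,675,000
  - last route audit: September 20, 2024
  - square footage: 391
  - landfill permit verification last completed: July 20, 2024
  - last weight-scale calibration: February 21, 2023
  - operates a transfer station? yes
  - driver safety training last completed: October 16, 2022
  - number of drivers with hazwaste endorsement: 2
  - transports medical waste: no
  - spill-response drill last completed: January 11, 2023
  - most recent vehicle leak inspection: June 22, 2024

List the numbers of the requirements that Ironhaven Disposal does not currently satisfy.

1. condition 'operates a transfer station' holds; drivers with hazwaste endorsement 2 < 3 → not met
2. route audit 24 days ago vs limit 30 → met
3. closure/post-closure financial assurance $325,000 ≥ $275,000 → met
4. manifest records absent → not met
5. tonnage reporting records absent → not met
6. weight-scale calibration 601 days ago vs limit 540 → not met
7. spill-response drill 642 days ago vs limit 730 → met
8. condition 'transports medical waste' does not hold → requirement n/a → met
9. vehicle leak inspection 114 days ago vs limit 120 → met
10. pollution liability coverage $1,675,000 < $1,750,000 → not met
11. landfill permit verification 86 days ago vs limit 90 → met
12. driver safety training 729 days ago vs limit 540 → not met
Not met: 1, 4, 5, 6, 10, 12

1, 4, 5, 6, 10, 12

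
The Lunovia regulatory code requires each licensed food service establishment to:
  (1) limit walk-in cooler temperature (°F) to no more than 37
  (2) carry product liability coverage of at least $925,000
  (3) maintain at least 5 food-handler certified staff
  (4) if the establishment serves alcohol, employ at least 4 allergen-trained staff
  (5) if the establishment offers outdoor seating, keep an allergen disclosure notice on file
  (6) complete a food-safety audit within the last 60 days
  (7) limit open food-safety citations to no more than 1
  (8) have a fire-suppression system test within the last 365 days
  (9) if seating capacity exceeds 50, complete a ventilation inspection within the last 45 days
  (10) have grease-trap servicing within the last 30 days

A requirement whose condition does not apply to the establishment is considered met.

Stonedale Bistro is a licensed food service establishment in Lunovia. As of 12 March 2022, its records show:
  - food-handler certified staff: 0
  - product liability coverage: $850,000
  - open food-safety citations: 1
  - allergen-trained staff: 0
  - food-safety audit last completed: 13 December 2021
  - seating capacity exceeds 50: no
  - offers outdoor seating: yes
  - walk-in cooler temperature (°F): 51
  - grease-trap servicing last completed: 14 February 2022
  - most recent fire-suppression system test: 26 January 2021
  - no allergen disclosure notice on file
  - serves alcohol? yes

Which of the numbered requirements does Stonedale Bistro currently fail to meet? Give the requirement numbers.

1. walk-in cooler temperature (°F) 51 > 37 → not met
2. product liability coverage $850,000 < $925,000 → not met
3. food-handler certified staff 0 < 5 → not met
4. condition 'serves alcohol' holds; allergen-trained staff 0 < 4 → not met
5. condition 'offers outdoor seating' holds; allergen disclosure notice absent → not met
6. food-safety audit 89 days ago vs limit 60 → not met
7. open food-safety citations 1 ≤ 1 → met
8. fire-suppression system test 410 days ago vs limit 365 → not met
9. condition 'seating capacity exceeds 50' does not hold → requirement n/a → met
10. grease-trap servicing 26 days ago vs limit 30 → met
Not met: 1, 2, 3, 4, 5, 6, 8

1, 2, 3, 4, 5, 6, 8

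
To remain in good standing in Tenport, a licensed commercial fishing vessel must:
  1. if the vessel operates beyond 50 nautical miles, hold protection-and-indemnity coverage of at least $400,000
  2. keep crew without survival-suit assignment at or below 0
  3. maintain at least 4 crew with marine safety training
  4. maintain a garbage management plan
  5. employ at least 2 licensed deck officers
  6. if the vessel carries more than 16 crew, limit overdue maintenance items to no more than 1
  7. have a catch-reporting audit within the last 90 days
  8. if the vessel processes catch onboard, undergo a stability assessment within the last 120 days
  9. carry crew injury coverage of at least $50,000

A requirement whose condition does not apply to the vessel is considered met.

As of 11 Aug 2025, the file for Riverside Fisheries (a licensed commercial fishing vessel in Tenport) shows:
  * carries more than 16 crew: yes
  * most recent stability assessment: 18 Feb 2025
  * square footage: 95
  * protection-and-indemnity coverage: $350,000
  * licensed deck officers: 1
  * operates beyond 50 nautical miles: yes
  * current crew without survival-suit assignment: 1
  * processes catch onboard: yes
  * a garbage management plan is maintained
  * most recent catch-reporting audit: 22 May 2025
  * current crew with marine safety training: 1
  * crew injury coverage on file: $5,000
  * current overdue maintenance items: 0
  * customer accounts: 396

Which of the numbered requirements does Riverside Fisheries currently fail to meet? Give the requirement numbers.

1. condition 'operates beyond 50 nautical miles' holds; protection-and-indemnity coverage $350,000 < $400,000 → not met
2. crew without survival-suit assignment 1 > 0 → not met
3. crew with marine safety training 1 < 4 → not met
4. garbage management plan present → met
5. licensed deck officers 1 < 2 → not met
6. condition 'carries more than 16 crew' holds; overdue maintenance items 0 ≤ 1 → met
7. catch-reporting audit 81 days ago vs limit 90 → met
8. condition 'processes catch onboard' holds; stability assessment 174 days ago vs limit 120 → not met
9. crew injury coverage $5,000 < $50,000 → not met
Not met: 1, 2, 3, 5, 8, 9

1, 2, 3, 5, 8, 9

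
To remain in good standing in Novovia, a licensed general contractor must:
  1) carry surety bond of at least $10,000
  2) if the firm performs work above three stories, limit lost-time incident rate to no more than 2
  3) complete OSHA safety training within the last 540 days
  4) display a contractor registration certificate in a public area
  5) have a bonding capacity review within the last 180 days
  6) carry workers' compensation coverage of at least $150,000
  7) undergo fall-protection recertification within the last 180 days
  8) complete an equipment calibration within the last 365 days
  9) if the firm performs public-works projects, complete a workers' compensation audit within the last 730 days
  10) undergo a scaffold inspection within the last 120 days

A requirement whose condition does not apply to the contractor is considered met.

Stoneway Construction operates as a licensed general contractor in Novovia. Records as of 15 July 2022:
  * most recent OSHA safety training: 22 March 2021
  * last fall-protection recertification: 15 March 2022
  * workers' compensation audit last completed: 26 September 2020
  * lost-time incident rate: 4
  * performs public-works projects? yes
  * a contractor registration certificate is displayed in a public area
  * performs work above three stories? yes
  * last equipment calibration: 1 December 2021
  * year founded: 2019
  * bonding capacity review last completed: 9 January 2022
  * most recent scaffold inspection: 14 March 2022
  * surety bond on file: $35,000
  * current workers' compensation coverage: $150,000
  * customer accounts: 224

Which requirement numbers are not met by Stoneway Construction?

2, 5, 10

1. surety bond $35,000 ≥ $10,000 → met
2. condition 'performs work above three stories' holds; lost-time incident rate 4 > 2 → not met
3. OSHA safety training 480 days ago vs limit 540 → met
4. contractor registration certificate present → met
5. bonding capacity review 187 days ago vs limit 180 → not met
6. workers' compensation coverage $150,000 ≥ $150,000 → met
7. fall-protection recertification 122 days ago vs limit 180 → met
8. equipment calibration 226 days ago vs limit 365 → met
9. condition 'performs public-works projects' holds; workers' compensation audit 657 days ago vs limit 730 → met
10. scaffold inspection 123 days ago vs limit 120 → not met
Not met: 2, 5, 10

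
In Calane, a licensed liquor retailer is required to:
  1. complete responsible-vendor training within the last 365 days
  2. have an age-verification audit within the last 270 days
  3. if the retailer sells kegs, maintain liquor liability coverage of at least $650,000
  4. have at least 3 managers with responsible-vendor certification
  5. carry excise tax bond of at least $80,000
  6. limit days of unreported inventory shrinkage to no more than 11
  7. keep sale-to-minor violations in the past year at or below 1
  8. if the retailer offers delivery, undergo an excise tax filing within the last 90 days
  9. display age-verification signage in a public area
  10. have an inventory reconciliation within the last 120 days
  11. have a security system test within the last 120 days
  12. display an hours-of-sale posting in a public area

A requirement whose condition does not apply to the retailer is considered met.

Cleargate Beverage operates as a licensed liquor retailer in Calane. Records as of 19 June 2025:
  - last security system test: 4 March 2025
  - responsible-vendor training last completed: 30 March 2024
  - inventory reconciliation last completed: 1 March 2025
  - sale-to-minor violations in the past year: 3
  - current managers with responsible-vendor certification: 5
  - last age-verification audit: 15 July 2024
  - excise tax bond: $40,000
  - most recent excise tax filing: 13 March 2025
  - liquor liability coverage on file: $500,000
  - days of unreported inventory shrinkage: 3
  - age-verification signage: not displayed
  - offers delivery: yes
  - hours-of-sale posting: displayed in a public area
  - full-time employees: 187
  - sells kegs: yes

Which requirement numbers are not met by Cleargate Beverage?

1. responsible-vendor training 446 days ago vs limit 365 → not met
2. age-verification audit 339 days ago vs limit 270 → not met
3. condition 'sells kegs' holds; liquor liability coverage $500,000 < $650,000 → not met
4. managers with responsible-vendor certification 5 ≥ 3 → met
5. excise tax bond $40,000 < $80,000 → not met
6. days of unreported inventory shrinkage 3 ≤ 11 → met
7. sale-to-minor violations in the past year 3 > 1 → not met
8. condition 'offers delivery' holds; excise tax filing 98 days ago vs limit 90 → not met
9. age-verification signage absent → not met
10. inventory reconciliation 110 days ago vs limit 120 → met
11. security system test 107 days ago vs limit 120 → met
12. hours-of-sale posting present → met
Not met: 1, 2, 3, 5, 7, 8, 9

1, 2, 3, 5, 7, 8, 9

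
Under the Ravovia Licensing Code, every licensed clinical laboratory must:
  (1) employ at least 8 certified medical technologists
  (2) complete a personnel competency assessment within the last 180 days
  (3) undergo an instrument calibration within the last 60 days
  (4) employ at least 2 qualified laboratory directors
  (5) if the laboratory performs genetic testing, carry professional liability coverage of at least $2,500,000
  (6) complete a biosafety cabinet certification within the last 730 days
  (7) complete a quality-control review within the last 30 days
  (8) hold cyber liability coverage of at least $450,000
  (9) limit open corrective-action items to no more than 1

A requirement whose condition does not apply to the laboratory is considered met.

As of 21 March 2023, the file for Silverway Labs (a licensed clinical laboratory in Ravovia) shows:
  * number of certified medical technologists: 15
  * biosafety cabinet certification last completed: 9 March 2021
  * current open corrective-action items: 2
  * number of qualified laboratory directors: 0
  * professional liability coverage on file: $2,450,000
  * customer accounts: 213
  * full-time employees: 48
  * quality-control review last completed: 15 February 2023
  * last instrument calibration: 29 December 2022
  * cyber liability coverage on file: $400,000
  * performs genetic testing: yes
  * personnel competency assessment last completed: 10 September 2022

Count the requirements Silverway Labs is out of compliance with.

8

1. certified medical technologists 15 ≥ 8 → met
2. personnel competency assessment 192 days ago vs limit 180 → not met
3. instrument calibration 82 days ago vs limit 60 → not met
4. qualified laboratory directors 0 < 2 → not met
5. condition 'performs genetic testing' holds; professional liability coverage $2,450,000 < $2,500,000 → not met
6. biosafety cabinet certification 742 days ago vs limit 730 → not met
7. quality-control review 34 days ago vs limit 30 → not met
8. cyber liability coverage $400,000 < $450,000 → not met
9. open corrective-action items 2 > 1 → not met
Not met: 8 of 9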